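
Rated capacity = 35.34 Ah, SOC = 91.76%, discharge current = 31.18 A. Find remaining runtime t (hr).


Step 1: remaining = SOC/100 * C_total = 91.76/100 * 35.34 = 32.428 Ah
Step 2: t = remaining / I = 32.428 / 31.18 = 1.040 hr

1.040 hr


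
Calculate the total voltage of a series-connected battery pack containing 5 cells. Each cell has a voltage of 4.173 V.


With 5 cells in series at 4.173 V each, V_pack = 20.865 V

20.865 V


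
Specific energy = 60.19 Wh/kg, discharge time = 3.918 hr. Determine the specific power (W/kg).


Specific power = 60.19 Wh/kg / 3.918 hr = 15.36 W/kg

15.36 W/kg


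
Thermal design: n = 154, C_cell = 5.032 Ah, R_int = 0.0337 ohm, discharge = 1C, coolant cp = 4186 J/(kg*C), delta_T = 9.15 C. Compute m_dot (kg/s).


Step 1: I = 1 * 5.032 = 5.032 A
Step 2: Q_cell = I^2 * R = 5.032^2 * 0.0337 = 0.85332 W
Step 3: Q_total = 154 * 0.85332 = 131.41 W
Step 4: m_dot = Q_total / (cp * dT) = 131.41 / (4186 * 9.15) = 0.003431 kg/s

0.003431 kg/s


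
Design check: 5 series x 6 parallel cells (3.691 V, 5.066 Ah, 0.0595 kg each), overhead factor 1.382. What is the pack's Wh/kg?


Step 1: V_pack = 5 * 3.691 = 18.455 V
Step 2: C_pack = 6 * 5.066 = 30.396 Ah
Step 3: E_pack = V_pack * C_pack = 18.455 * 30.396 = 560.96 Wh
Step 4: m_pack = 5 * 6 * 0.0595 * 1.382 = 2.4669 kg
Step 5: ED = E_pack / m_pack = 560.96 / 2.4669 = 227.4 Wh/kg

227.4 Wh/kg


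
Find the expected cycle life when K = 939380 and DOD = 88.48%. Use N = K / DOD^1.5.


DOD^1.5 = 832.28
N = K / DOD^1.5 = 939380 / 832.28 = 1129

1129 cycles


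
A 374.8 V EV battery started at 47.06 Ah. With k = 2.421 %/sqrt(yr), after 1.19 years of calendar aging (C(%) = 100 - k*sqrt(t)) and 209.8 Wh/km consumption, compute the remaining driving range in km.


Step 1: capacity retention = 100 - 2.421 * sqrt(1.19) = 100 - 2.421 * 1.0909 = 97.359%
Step 2: C_now = 47.06 * 97.359/100 = 45.817 Ah
Step 3: E_pack = V * C_now = 374.8 * 45.817 = 17172 Wh
Step 4: range = E_pack / consumption = 17172 / 209.8 = 81.85 km

81.85 km


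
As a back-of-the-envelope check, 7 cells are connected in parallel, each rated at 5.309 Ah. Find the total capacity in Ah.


C_total = 7 * 5.309 = 37.163 Ah

37.163 Ah


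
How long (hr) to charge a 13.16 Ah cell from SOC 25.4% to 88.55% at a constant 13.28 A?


delta_Ah = 13.16 * (88.55 - 25.4) / 100 = 8.3105 Ah
t = delta_Ah / I = 8.3105 / 13.28 = 0.6258 hr

0.6258 hr


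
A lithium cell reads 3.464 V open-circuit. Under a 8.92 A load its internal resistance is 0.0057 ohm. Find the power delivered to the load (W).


Step 1: V_terminal = OCV - I*R = 3.464 - 8.92 * 0.0057 = 3.4132 V
Step 2: P_out = V_terminal * I = 3.4132 * 8.92 = 30.45 W

30.45 W


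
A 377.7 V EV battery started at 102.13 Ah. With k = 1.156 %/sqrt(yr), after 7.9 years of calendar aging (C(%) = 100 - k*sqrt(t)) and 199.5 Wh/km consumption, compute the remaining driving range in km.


Step 1: capacity retention = 100 - 1.156 * sqrt(7.9) = 100 - 1.156 * 2.8107 = 96.751%
Step 2: C_now = 102.13 * 96.751/100 = 98.812 Ah
Step 3: E_pack = V * C_now = 377.7 * 98.812 = 37321 Wh
Step 4: range = E_pack / consumption = 37321 / 199.5 = 187.1 km

187.1 km


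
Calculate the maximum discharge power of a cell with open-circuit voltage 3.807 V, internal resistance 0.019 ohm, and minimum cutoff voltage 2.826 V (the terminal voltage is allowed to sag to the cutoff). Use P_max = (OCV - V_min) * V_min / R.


dV = OCV - V_min = 0.981 V (so I_max = dV / R)
P_max = dV * V_min / R = 0.981 * 2.826 / 0.019 = 145.9 W

145.9 W


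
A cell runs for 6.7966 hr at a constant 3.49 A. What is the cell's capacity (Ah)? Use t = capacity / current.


C = I * t = 3.49 * 6.7966 = 23.72 Ah

23.72 Ah


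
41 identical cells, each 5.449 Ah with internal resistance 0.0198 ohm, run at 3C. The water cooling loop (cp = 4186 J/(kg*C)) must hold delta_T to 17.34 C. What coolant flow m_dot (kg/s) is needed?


Step 1: I = 3 * 5.449 = 16.347 A
Step 2: Q_cell = I^2 * R = 16.347^2 * 0.0198 = 5.291 W
Step 3: Q_total = 41 * 5.291 = 216.93 W
Step 4: m_dot = Q_total / (cp * dT) = 216.93 / (4186 * 17.34) = 0.002989 kg/s

0.002989 kg/s


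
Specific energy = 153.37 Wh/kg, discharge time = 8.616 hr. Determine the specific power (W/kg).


P_specific = E / t = 153.37 / 8.616 = 17.80 W/kg

17.80 W/kg


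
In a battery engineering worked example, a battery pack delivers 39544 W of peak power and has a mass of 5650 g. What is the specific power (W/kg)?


Convert: m = 5650 g = 5.65 kg
Specific power = 39544 W / 5.65 kg = 6999 W/kg

6999 W/kg


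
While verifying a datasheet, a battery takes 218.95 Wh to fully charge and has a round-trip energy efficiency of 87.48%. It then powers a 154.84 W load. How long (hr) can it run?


Step 1: E_discharge = eta/100 * E_charge = 87.48/100 * 218.95 = 191.54 Wh
Step 2: t = E_discharge / P = 191.54 / 154.84 = 1.237 hr

1.237 hr


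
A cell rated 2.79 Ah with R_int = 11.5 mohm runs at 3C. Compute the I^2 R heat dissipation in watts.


Convert: R = 11.5 mohm = 0.0115 ohm
Step 1: I = C_rate * capacity = 3 * 2.79 = 8.37 A
Step 2: Q = I^2 * R = 8.37^2 * 0.0115 = 70.057 * 0.0115 = 0.8057 W

0.8057 W


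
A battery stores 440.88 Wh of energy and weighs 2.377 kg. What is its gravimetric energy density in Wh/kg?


ED = E / m = 440.88 / 2.377 = 185.5 Wh/kg

185.5 Wh/kg


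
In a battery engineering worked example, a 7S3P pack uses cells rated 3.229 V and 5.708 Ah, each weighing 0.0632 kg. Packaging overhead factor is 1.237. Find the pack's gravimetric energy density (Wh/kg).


Step 1: V_pack = 7 * 3.229 = 22.603 V
Step 2: C_pack = 3 * 5.708 = 17.124 Ah
Step 3: E_pack = V_pack * C_pack = 22.603 * 17.124 = 387.05 Wh
Step 4: m_pack = 7 * 3 * 0.0632 * 1.237 = 1.6417 kg
Step 5: ED = E_pack / m_pack = 387.05 / 1.6417 = 235.8 Wh/kg

235.8 Wh/kg


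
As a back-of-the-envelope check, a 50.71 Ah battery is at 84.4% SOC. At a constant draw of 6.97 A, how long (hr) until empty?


Step 1: remaining = SOC/100 * C_total = 84.4/100 * 50.71 = 42.799 Ah
Step 2: t = remaining / I = 42.799 / 6.97 = 6.140 hr

6.140 hr


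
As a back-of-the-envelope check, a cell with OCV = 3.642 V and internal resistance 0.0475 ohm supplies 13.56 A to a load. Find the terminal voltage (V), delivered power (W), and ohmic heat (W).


Step 1: V_terminal = OCV - I*R = 3.642 - 13.56 * 0.0475 = 2.9979 V
Step 2: P_out = V_terminal * I = 2.9979 * 13.56 = 40.65 W
Step 3: Q = I^2 * R = 13.56^2 * 0.0475 = 8.734 W

V=2.9979 V, P=40.65 W, Q=8.734 W


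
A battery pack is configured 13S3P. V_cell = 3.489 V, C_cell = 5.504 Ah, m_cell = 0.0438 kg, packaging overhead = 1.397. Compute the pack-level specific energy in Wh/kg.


Step 1: V_pack = 13 * 3.489 = 45.357 V
Step 2: C_pack = 3 * 5.504 = 16.512 Ah
Step 3: E_pack = V_pack * C_pack = 45.357 * 16.512 = 748.93 Wh
Step 4: m_pack = 13 * 3 * 0.0438 * 1.397 = 2.3864 kg
Step 5: ED = E_pack / m_pack = 748.93 / 2.3864 = 313.8 Wh/kg

313.8 Wh/kg


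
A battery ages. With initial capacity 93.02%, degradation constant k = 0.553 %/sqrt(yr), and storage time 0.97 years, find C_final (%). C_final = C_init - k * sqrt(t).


Step 1: sqrt(0.97 yr) = 0.98489
Step 2: drop = 0.553 * 0.98489 = 0.54464
Step 3: C_final = 93.02 - 0.54464 = 92.48%

92.48%


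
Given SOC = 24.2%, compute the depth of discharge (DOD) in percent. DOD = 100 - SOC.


DOD = 100 - SOC = 100 - 24.2 = 75.8%

75.8%


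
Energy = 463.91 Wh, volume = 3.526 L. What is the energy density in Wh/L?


Volumetric ED = 463.91 Wh / 3.526 L = 131.6 Wh/L

131.6 Wh/L


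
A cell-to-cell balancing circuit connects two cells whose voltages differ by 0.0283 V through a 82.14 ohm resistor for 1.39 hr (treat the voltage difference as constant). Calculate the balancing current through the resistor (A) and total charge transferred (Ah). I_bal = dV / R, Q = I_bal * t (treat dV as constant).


First, Ohm's law: I_bal = 0.0283 V / 82.14 ohm = 3.4453e-04 A
Then Q = I * t = 3.4453e-04 A * 1.39 hr = 4.789e-04 Ah

I=3.4453e-04 A, Q=4.789e-04 Ah


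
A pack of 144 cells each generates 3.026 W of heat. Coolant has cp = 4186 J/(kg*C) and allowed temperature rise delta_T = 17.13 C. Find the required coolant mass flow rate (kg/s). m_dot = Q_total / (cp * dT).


Step 1: Total heat Q = 144 * 3.026 W = 435.74 W
Step 2: denom = cp * dT = 4186 * 17.13 = 71706
Step 3: m_dot = 435.74 / 71706 = 0.006077 kg/s

0.006077 kg/s


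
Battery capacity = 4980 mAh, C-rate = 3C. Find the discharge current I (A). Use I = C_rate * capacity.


Convert: capacity = 4980 mAh = 4.98 Ah
I = C_rate * capacity = 3 * 4.98 = 14.94 A

14.94 A


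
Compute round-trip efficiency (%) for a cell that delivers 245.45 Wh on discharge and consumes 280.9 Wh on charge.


Round-trip efficiency = 245.45/280.9 * 100% = 87.38%

87.38%


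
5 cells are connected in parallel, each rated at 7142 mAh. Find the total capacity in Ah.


Convert: C_cell = 7142 mAh = 7.142 Ah
C_total = 5 * 7.142 = 35.71 Ah

35.71 Ah


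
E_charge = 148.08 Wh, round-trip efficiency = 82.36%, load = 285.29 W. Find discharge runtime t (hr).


Step 1: E_discharge = eta/100 * E_charge = 82.36/100 * 148.08 = 121.96 Wh
Step 2: t = E_discharge / P = 121.96 / 285.29 = 0.4275 hr

0.4275 hr


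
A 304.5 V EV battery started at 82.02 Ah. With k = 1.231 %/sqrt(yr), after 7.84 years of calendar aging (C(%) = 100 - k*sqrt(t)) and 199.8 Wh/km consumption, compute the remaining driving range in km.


Step 1: capacity retention = 100 - 1.231 * sqrt(7.84) = 100 - 1.231 * 2.8 = 96.553%
Step 2: C_now = 82.02 * 96.553/100 = 79.193 Ah
Step 3: E_pack = V * C_now = 304.5 * 79.193 = 24114 Wh
Step 4: range = E_pack / consumption = 24114 / 199.8 = 120.7 km

120.7 km


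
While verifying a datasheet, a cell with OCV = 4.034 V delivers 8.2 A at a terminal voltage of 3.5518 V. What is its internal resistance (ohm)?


R = (OCV - V) / I = (4.034 - 3.5518) / 8.2 = 0.05880 ohm

0.05880 ohm


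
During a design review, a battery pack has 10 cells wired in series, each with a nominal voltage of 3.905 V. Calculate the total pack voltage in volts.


With 10 cells in series at 3.905 V each, V_pack = 39.05 V

39.05 V


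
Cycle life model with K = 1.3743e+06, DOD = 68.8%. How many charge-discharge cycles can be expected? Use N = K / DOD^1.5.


Step 1: DOD^1.5 = 68.8^1.5 = 570.67
Step 2: N = 1.3743e+06 / 570.67 = 2408 cycles

2408 cycles


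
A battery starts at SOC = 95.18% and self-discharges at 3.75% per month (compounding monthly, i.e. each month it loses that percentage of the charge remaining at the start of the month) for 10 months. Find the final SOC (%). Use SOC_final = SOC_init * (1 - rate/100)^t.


Monthly retention factor = 1 - 3.75/100 = 0.9625
Over 10 months: factor^10 = 0.68235
SOC_final = 95.18 * 0.68235 = 64.95%

64.95%


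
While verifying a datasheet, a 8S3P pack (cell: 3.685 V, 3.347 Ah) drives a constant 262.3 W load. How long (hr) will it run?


Step 1: E_pack = Ns * V_cell * Np * C_cell = 8 * 3.685 * 3 * 3.347 = 296.01 Wh
Step 2: t = E_pack / P = 296.01 / 262.3 = 1.129 hr

1.129 hr


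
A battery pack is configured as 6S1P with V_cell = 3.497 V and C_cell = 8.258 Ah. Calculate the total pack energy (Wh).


V_pack = 6 * 3.497 = 20.982 V
C_pack = 1 * 8.258 = 8.258 Ah
E = V_pack * C_pack = 20.982 * 8.258 = 173.3 Wh

173.3 Wh


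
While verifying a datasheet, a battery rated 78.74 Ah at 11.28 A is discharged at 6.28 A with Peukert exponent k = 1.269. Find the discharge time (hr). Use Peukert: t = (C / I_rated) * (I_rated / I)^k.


Step 1: t_rated = C / I_rated = 78.74 / 11.28 = 6.9805 hr
Step 2: ratio = 11.28 / 6.28 = 1.7962
Step 3: ratio^k = 1.7962^1.269 = 2.1027
Step 4: t = t_rated * ratio^k = 6.9805 * 2.1027 = 14.68 hr

14.68 hr


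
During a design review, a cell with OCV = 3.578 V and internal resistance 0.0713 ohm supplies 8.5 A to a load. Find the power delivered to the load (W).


Step 1: V_terminal = OCV - I*R = 3.578 - 8.5 * 0.0713 = 2.972 V
Step 2: P_out = V_terminal * I = 2.972 * 8.5 = 25.26 W

25.26 W


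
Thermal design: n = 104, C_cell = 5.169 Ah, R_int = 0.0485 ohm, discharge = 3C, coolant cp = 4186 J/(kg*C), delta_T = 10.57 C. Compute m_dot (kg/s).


Step 1: I = 3 * 5.169 = 15.507 A
Step 2: Q_cell = I^2 * R = 15.507^2 * 0.0485 = 11.663 W
Step 3: Q_total = 104 * 11.663 = 1213 W
Step 4: m_dot = Q_total / (cp * dT) = 1213 / (4186 * 10.57) = 0.02741 kg/s

0.02741 kg/s


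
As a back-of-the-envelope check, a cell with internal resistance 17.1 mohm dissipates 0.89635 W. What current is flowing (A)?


Convert: R = 17.1 mohm = 0.0171 ohm
I = sqrt(Q / R) = sqrt(0.89635 / 0.0171) = sqrt(52.418) = 7.240 A

7.240 A


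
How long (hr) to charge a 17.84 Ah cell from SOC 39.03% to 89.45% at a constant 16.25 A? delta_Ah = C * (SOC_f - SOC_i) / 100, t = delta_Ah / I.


Step 1: dSOC = 89.45% - 39.03% = 50.42%
Step 2: delta_Ah = 17.84 * 50.42 / 100 = 8.9949 Ah
Step 3: t = 8.9949 / 16.25 = 0.5535 hr

0.5535 hr


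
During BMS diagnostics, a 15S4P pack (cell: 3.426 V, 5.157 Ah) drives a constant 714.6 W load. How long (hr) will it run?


Step 1: E_pack = Ns * V_cell * Np * C_cell = 15 * 3.426 * 4 * 5.157 = 1060.1 Wh
Step 2: t = E_pack / P = 1060.1 / 714.6 = 1.483 hr

1.483 hr


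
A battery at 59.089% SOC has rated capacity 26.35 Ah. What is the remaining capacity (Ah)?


remaining = SOC / 100 * total = 59.089 / 100 * 26.35 = 15.57 Ah

15.57 Ah


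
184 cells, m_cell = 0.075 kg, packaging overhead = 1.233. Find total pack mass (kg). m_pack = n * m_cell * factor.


m_pack = n * m_cell * overhead = 184 * 0.075 * 1.233 = 17.02 kg

17.02 kg


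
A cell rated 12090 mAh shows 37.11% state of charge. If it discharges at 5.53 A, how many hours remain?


Convert: C_total = 12090 mAh = 12.09 Ah
Step 1: remaining = SOC/100 * C_total = 37.11/100 * 12.09 = 4.4866 Ah
Step 2: t = remaining / I = 4.4866 / 5.53 = 0.8113 hr

0.8113 hr


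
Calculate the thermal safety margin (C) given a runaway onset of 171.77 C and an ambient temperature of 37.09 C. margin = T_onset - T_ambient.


margin = T_onset - T_ambient = 171.77 - 37.09 = 134.68 C

134.68 C


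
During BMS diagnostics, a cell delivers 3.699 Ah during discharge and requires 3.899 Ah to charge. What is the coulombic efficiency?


Coulombic efficiency = 3.699/3.899 * 100% = 94.87%

94.87%


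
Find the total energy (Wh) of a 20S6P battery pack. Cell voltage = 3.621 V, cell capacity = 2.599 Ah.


E = Ns * Vcell * Np * Ccell = 20 * 3.621 * 6 * 2.599 = 1129 Wh

1129 Wh


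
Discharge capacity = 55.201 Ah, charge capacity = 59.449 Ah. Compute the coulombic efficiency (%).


Coulombic efficiency = 55.201/59.449 * 100% = 92.85%

92.85%


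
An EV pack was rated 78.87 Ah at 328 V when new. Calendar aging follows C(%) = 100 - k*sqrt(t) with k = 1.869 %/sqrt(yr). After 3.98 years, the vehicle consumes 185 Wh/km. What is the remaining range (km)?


Step 1: capacity retention = 100 - 1.869 * sqrt(3.98) = 100 - 1.869 * 1.995 = 96.271%
Step 2: C_now = 78.87 * 96.271/100 = 75.929 Ah
Step 3: E_pack = V * C_now = 328 * 75.929 = 24905 Wh
Step 4: range = E_pack / consumption = 24905 / 185 = 134.6 km

134.6 km


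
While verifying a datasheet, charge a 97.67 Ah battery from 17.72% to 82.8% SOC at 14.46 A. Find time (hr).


Step 1: dSOC = 82.8% - 17.72% = 65.08%
Step 2: delta_Ah = 97.67 * 65.08 / 100 = 63.564 Ah
Step 3: t = 63.564 / 14.46 = 4.396 hr

4.396 hr


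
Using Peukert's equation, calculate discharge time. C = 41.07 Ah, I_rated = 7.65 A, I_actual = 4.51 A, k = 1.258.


Step 1: t_rated = C / I_rated = 41.07 / 7.65 = 5.3686 hr
Step 2: ratio = 7.65 / 4.51 = 1.6962
Step 3: ratio^k = 1.6962^1.258 = 1.9439
Step 4: t = t_rated * ratio^k = 5.3686 * 1.9439 = 10.44 hr

10.44 hr


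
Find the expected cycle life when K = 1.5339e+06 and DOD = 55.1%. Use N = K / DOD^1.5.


DOD^1.5 = 409
N = K / DOD^1.5 = 1.5339e+06 / 409 = 3750

3750 cycles


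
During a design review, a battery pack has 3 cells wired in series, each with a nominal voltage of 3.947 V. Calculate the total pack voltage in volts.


V_pack = n * V_cell = 3 * 3.947 = 11.841 V

11.841 V


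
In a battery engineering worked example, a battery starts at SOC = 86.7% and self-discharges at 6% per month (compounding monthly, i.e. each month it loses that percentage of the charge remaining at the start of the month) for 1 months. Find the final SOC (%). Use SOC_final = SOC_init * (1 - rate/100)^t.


decay = (1 - 6/100)^1 = 0.94
SOC_final = 86.7 * 0.94 = 81.50%

81.50%


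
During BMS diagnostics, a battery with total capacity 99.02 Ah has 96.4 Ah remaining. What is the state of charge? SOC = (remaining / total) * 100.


SOC% = 96.4 / 99.02 * 100 = 97.35%

97.35%


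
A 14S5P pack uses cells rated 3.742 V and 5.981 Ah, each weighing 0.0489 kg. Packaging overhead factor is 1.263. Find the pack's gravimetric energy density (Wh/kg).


Step 1: V_pack = 14 * 3.742 = 52.388 V
Step 2: C_pack = 5 * 5.981 = 29.905 Ah
Step 3: E_pack = V_pack * C_pack = 52.388 * 29.905 = 1566.7 Wh
Step 4: m_pack = 14 * 5 * 0.0489 * 1.263 = 4.3232 kg
Step 5: ED = E_pack / m_pack = 1566.7 / 4.3232 = 362.4 Wh/kg

362.4 Wh/kg


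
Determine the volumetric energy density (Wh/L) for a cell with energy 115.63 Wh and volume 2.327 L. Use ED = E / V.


ED = E / V = 115.63 / 2.327 = 49.69 Wh/L

49.69 Wh/L


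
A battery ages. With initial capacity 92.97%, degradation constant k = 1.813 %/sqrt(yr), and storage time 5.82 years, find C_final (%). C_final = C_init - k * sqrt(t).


sqrt(t) = sqrt(5.82) = 2.4125
C_final = 92.97 - 1.813 * 2.4125 = 88.60%

88.60%


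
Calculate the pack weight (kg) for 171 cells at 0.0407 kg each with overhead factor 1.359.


m_pack = n * m_cell * overhead = 171 * 0.0407 * 1.359 = 9.458 kg

9.458 kg


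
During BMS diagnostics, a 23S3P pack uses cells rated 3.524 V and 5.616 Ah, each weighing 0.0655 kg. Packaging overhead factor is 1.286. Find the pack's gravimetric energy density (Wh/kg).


Step 1: V_pack = 23 * 3.524 = 81.052 V
Step 2: C_pack = 3 * 5.616 = 16.848 Ah
Step 3: E_pack = V_pack * C_pack = 81.052 * 16.848 = 1365.6 Wh
Step 4: m_pack = 23 * 3 * 0.0655 * 1.286 = 5.8121 kg
Step 5: ED = E_pack / m_pack = 1365.6 / 5.8121 = 235.0 Wh/kg

235.0 Wh/kg


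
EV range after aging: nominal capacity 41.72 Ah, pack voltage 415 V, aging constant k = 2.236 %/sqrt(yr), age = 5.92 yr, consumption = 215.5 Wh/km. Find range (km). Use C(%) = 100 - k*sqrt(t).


Step 1: capacity retention = 100 - 2.236 * sqrt(5.92) = 100 - 2.236 * 2.4331 = 94.56%
Step 2: C_now = 41.72 * 94.56/100 = 39.45 Ah
Step 3: E_pack = V * C_now = 415 * 39.45 = 16372 Wh
Step 4: range = E_pack / consumption = 16372 / 215.5 = 75.97 km

75.97 km


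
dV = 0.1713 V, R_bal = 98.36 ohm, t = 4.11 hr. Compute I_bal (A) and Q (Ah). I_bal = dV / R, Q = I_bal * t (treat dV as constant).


First, Ohm's law: I_bal = 0.1713 V / 98.36 ohm = 0.0017416 A
Then Q = I * t = 0.0017416 A * 4.11 hr = 0.007158 Ah

I=0.0017416 A, Q=0.007158 Ah


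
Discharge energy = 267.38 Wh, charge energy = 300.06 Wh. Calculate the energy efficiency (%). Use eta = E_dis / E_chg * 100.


Round-trip efficiency = 267.38/300.06 * 100% = 89.11%

89.11%


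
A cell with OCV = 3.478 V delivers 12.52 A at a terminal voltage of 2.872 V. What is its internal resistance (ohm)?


R = (OCV - V) / I = (3.478 - 2.872) / 12.52 = 0.04840 ohm

0.04840 ohm


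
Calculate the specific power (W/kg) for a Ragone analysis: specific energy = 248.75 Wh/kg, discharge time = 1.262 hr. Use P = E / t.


Specific power = 248.75 Wh/kg / 1.262 hr = 197.1 W/kg

197.1 W/kg


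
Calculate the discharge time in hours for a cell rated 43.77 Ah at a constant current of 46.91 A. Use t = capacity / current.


Runtime = 43.77 Ah / 46.91 A = 0.9331 hr

0.9331 hr


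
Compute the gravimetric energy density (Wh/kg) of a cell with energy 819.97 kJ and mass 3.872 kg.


Convert: E = 819.97 kJ = 227.77 Wh
ED = E / m = 227.77 / 3.872 = 58.82 Wh/kg

58.82 Wh/kg


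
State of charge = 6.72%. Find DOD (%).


DOD = 100 - SOC = 100 - 6.72 = 93.28%

93.28%


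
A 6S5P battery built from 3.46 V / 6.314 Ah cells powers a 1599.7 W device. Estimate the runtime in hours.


Step 1: E_pack = Ns * V_cell * Np * C_cell = 6 * 3.46 * 5 * 6.314 = 655.39 Wh
Step 2: t = E_pack / P = 655.39 / 1599.7 = 0.4097 hr

0.4097 hr


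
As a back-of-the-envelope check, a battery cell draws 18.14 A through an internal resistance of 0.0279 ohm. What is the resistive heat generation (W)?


Q = I^2 * R = 18.14^2 * 0.0279 = 9.181 W

9.181 W


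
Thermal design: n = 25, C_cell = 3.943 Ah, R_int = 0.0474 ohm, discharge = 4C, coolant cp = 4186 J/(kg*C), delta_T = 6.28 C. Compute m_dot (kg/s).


Step 1: I = 4 * 3.943 = 15.772 A
Step 2: Q_cell = I^2 * R = 15.772^2 * 0.0474 = 11.791 W
Step 3: Q_total = 25 * 11.791 = 294.78 W
Step 4: m_dot = Q_total / (cp * dT) = 294.78 / (4186 * 6.28) = 0.01121 kg/s

0.01121 kg/s


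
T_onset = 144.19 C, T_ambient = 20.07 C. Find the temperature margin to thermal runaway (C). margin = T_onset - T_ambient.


Safety margin = 144.19 C - 20.07 C = 124.12 C

124.12 C


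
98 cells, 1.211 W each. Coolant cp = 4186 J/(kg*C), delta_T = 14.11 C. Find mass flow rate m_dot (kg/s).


Step 1: Total heat Q = 98 * 1.211 W = 118.68 W
Step 2: denom = cp * dT = 4186 * 14.11 = 59064
Step 3: m_dot = 118.68 / 59064 = 0.002009 kg/s

0.002009 kg/s


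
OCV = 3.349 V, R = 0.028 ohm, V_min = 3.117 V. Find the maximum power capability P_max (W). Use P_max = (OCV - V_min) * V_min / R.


dV = OCV - V_min = 0.232 V (so I_max = dV / R)
P_max = dV * V_min / R = 0.232 * 3.117 / 0.028 = 25.83 W

25.83 W


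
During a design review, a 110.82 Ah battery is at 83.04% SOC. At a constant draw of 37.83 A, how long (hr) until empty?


Step 1: remaining = SOC/100 * C_total = 83.04/100 * 110.82 = 92.025 Ah
Step 2: t = remaining / I = 92.025 / 37.83 = 2.433 hr

2.433 hr


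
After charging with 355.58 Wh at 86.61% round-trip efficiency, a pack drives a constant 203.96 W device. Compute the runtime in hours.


Step 1: E_discharge = eta/100 * E_charge = 86.61/100 * 355.58 = 307.97 Wh
Step 2: t = E_discharge / P = 307.97 / 203.96 = 1.510 hr

1.510 hr


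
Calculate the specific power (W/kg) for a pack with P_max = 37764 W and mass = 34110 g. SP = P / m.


Convert: m = 34110 g = 34.11 kg
SP = P / m = 37764 / 34.11 = 1107 W/kg

1107 W/kg


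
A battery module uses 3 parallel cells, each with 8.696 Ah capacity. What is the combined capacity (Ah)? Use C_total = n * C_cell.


C_total = 3 * 8.696 = 26.088 Ah

26.088 Ah


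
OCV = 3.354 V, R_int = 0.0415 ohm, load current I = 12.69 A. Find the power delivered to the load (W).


Step 1: V_terminal = OCV - I*R = 3.354 - 12.69 * 0.0415 = 2.8274 V
Step 2: P_out = V_terminal * I = 2.8274 * 12.69 = 35.88 W

35.88 W


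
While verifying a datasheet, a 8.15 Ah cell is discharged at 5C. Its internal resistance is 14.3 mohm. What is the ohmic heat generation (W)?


Convert: R = 14.3 mohm = 0.0143 ohm
Step 1: I = C_rate * capacity = 5 * 8.15 = 40.75 A
Step 2: Q = I^2 * R = 40.75^2 * 0.0143 = 1660.6 * 0.0143 = 23.75 W

23.75 W


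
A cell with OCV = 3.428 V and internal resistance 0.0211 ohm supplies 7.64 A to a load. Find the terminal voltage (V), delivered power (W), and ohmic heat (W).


Step 1: V_terminal = OCV - I*R = 3.428 - 7.64 * 0.0211 = 3.2668 V
Step 2: P_out = V_terminal * I = 3.2668 * 7.64 = 24.96 W
Step 3: Q = I^2 * R = 7.64^2 * 0.0211 = 1.232 W

V=3.2668 V, P=24.96 W, Q=1.232 W


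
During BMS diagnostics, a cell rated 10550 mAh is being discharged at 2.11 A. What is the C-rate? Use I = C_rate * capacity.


Convert: capacity = 10550 mAh = 10.55 Ah
Rearranging: C_rate = 2.11 / 10.55 = 0.2C

0.2C


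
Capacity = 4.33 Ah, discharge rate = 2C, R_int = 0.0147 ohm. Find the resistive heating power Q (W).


Step 1: I = C_rate * capacity = 2 * 4.33 = 8.66 A
Step 2: Q = I^2 * R = 8.66^2 * 0.0147 = 74.996 * 0.0147 = 1.102 W

1.102 W


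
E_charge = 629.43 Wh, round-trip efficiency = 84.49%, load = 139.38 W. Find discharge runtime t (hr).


Step 1: E_discharge = eta/100 * E_charge = 84.49/100 * 629.43 = 531.81 Wh
Step 2: t = E_discharge / P = 531.81 / 139.38 = 3.816 hr

3.816 hr


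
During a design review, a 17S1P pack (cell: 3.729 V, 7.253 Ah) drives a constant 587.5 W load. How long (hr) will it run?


Step 1: E_pack = Ns * V_cell * Np * C_cell = 17 * 3.729 * 1 * 7.253 = 459.79 Wh
Step 2: t = E_pack / P = 459.79 / 587.5 = 0.7826 hr

0.7826 hr


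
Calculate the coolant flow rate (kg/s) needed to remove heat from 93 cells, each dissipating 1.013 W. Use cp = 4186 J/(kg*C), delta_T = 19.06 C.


Q_total = 93 * 1.013 = 94.209 W
m_dot = Q_total / (cp * dT) = 94.209 / (4186 * 19.06) = 0.001181 kg/s

0.001181 kg/s


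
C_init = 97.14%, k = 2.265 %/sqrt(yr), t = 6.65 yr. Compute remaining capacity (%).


Step 1: sqrt(6.65 yr) = 2.5788
Step 2: drop = 2.265 * 2.5788 = 5.841
Step 3: C_final = 97.14 - 5.841 = 91.30%

91.30%


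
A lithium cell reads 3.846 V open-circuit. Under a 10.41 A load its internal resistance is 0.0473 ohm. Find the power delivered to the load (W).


Step 1: V_terminal = OCV - I*R = 3.846 - 10.41 * 0.0473 = 3.3536 V
Step 2: P_out = V_terminal * I = 3.3536 * 10.41 = 34.91 W

34.91 W


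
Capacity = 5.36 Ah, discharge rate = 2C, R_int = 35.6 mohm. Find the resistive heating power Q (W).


Convert: R = 35.6 mohm = 0.0356 ohm
Step 1: I = C_rate * capacity = 2 * 5.36 = 10.72 A
Step 2: Q = I^2 * R = 10.72^2 * 0.0356 = 114.92 * 0.0356 = 4.091 W

4.091 W


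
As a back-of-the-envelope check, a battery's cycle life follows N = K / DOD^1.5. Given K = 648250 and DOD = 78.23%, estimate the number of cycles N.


Step 1: DOD^1.5 = 78.23^1.5 = 691.93
Step 2: N = 648250 / 691.93 = 936.9 cycles

936.9 cycles


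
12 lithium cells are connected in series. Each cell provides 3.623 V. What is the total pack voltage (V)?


Series voltages add: 12 * 3.623 V = 43.476 V

43.476 V


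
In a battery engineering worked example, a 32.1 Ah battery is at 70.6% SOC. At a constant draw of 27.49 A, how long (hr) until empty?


Step 1: remaining = SOC/100 * C_total = 70.6/100 * 32.1 = 22.663 Ah
Step 2: t = remaining / I = 22.663 / 27.49 = 0.8244 hr

0.8244 hr


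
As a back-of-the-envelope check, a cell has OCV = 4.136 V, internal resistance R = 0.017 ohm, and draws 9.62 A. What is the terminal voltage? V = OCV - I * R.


V = OCV - I*R = 4.136 - 9.62 * 0.017 = 3.972 V

3.972 V


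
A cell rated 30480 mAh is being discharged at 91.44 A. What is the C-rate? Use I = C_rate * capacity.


Convert: capacity = 30480 mAh = 30.48 Ah
C_rate = I / capacity = 91.44 / 30.48 = 3C

3C


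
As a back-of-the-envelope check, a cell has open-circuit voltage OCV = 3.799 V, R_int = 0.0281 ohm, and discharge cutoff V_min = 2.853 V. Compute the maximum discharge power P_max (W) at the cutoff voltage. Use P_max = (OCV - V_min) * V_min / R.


dV = OCV - V_min = 0.946 V (so I_max = dV / R)
P_max = dV * V_min / R = 0.946 * 2.853 / 0.0281 = 96.05 W

96.05 W


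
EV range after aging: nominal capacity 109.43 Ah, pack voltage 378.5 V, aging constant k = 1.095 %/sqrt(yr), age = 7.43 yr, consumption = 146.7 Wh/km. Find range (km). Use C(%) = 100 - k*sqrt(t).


Step 1: capacity retention = 100 - 1.095 * sqrt(7.43) = 100 - 1.095 * 2.7258 = 97.015%
Step 2: C_now = 109.43 * 97.015/100 = 106.16 Ah
Step 3: E_pack = V * C_now = 378.5 * 106.16 = 40182 Wh
Step 4: range = E_pack / consumption = 40182 / 146.7 = 273.9 km

273.9 km


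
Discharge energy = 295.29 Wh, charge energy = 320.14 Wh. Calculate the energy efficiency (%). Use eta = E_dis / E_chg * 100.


eta_e = E_dis / E_chg * 100 = 295.29 / 320.14 * 100 = 92.24%

92.24%


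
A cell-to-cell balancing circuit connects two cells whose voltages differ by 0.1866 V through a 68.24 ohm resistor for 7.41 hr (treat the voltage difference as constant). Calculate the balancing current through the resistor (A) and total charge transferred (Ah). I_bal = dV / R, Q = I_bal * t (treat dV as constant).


I_bal = dV / R = 0.1866 / 68.24 = 0.0027345 A
Q = I_bal * t = 0.0027345 * 7.41 = 0.02026 Ah

I=0.0027345 A, Q=0.02026 Ah


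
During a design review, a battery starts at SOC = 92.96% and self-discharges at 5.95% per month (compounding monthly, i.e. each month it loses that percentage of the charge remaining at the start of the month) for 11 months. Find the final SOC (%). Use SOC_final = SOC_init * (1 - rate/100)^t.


decay = (1 - 5.95/100)^11 = 0.50927
SOC_final = 92.96 * 0.50927 = 47.34%

47.34%


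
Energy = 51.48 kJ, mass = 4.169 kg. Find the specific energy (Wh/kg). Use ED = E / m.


Convert: E = 51.48 kJ = 14.3 Wh
ED = E / m = 14.3 / 4.169 = 3.430 Wh/kg

3.430 Wh/kg


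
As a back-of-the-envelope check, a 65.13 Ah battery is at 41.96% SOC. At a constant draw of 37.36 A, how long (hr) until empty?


Step 1: remaining = SOC/100 * C_total = 41.96/100 * 65.13 = 27.329 Ah
Step 2: t = remaining / I = 27.329 / 37.36 = 0.7315 hr

0.7315 hr


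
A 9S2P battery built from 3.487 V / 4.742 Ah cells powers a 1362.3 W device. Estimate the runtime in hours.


Step 1: E_pack = Ns * V_cell * Np * C_cell = 9 * 3.487 * 2 * 4.742 = 297.64 Wh
Step 2: t = E_pack / P = 297.64 / 1362.3 = 0.2185 hr

0.2185 hr


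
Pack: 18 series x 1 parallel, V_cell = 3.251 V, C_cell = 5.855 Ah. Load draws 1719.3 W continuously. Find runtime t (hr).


Step 1: E_pack = Ns * V_cell * Np * C_cell = 18 * 3.251 * 1 * 5.855 = 342.62 Wh
Step 2: t = E_pack / P = 342.62 / 1719.3 = 0.1993 hr

0.1993 hr


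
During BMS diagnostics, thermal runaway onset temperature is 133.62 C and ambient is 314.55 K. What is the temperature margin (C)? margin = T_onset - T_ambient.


Convert: T_ambient = 314.55 K = 41.4 C
margin = 133.62 - 41.4 = 92.22 C

92.22 C


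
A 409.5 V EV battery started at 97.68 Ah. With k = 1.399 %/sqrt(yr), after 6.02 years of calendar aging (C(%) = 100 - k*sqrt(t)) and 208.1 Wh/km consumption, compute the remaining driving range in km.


Step 1: capacity retention = 100 - 1.399 * sqrt(6.02) = 100 - 1.399 * 2.4536 = 96.567%
Step 2: C_now = 97.68 * 96.567/100 = 94.327 Ah
Step 3: E_pack = V * C_now = 409.5 * 94.327 = 38627 Wh
Step 4: range = E_pack / consumption = 38627 / 208.1 = 185.6 km

185.6 km


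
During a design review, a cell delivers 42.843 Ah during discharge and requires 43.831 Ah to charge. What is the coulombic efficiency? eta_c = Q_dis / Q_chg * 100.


Coulombic efficiency = 42.843/43.831 * 100% = 97.75%

97.75%


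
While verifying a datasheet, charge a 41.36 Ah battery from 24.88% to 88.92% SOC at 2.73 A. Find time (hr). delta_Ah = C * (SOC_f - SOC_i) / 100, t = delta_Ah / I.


delta_Ah = 41.36 * (88.92 - 24.88) / 100 = 26.487 Ah
t = delta_Ah / I = 26.487 / 2.73 = 9.702 hr

9.702 hr


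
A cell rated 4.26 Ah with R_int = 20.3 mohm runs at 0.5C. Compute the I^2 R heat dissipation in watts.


Convert: R = 20.3 mohm = 0.0203 ohm
Step 1: I = C_rate * capacity = 0.5 * 4.26 = 2.13 A
Step 2: Q = I^2 * R = 2.13^2 * 0.0203 = 4.5369 * 0.0203 = 0.09210 W

0.09210 W


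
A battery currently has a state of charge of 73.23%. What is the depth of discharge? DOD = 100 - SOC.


Complement of SOC: DOD = 100% - 73.23% = 26.77%

26.77%


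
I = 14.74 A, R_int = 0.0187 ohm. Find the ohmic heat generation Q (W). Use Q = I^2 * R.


Q = I^2 * R = 14.74^2 * 0.0187 = 4.063 W

4.063 W


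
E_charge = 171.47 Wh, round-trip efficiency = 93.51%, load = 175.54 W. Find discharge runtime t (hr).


Step 1: E_discharge = eta/100 * E_charge = 93.51/100 * 171.47 = 160.34 Wh
Step 2: t = E_discharge / P = 160.34 / 175.54 = 0.9134 hr

0.9134 hr


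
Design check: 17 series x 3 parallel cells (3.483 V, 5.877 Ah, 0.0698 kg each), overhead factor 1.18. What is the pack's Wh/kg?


Step 1: V_pack = 17 * 3.483 = 59.211 V
Step 2: C_pack = 3 * 5.877 = 17.631 Ah
Step 3: E_pack = V_pack * C_pack = 59.211 * 17.631 = 1043.9 Wh
Step 4: m_pack = 17 * 3 * 0.0698 * 1.18 = 4.2006 kg
Step 5: ED = E_pack / m_pack = 1043.9 / 4.2006 = 248.5 Wh/kg

248.5 Wh/kg


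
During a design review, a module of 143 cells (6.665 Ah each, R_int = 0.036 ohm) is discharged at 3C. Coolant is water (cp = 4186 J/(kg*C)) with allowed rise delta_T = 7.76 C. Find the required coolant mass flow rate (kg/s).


Step 1: I = 3 * 6.665 = 19.995 A
Step 2: Q_cell = I^2 * R = 19.995^2 * 0.036 = 14.393 W
Step 3: Q_total = 143 * 14.393 = 2058.2 W
Step 4: m_dot = Q_total / (cp * dT) = 2058.2 / (4186 * 7.76) = 0.06336 kg/s

0.06336 kg/s


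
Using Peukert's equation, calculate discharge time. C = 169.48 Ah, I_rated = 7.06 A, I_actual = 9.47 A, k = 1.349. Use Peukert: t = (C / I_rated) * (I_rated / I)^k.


t_rated = C / I_rated = 169.48 / 7.06 = 24.006 hr
(I_rated/I)^k = (0.74551)^1.349 = 0.67288
t = t_rated * (I_rated/I)^k = 24.006 * 0.67288 = 16.15 hr

16.15 hr


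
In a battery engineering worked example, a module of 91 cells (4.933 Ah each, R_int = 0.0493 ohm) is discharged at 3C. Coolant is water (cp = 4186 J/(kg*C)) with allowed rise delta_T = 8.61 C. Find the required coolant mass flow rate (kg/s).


Step 1: I = 3 * 4.933 = 14.799 A
Step 2: Q_cell = I^2 * R = 14.799^2 * 0.0493 = 10.797 W
Step 3: Q_total = 91 * 10.797 = 982.53 W
Step 4: m_dot = Q_total / (cp * dT) = 982.53 / (4186 * 8.61) = 0.02726 kg/s

0.02726 kg/s


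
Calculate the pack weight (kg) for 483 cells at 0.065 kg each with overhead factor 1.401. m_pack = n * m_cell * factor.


m_pack = n * m_cell * overhead = 483 * 0.065 * 1.401 = 43.98 kg

43.98 kg


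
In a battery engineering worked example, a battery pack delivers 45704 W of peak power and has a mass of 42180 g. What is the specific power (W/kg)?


Convert: m = 42180 g = 42.18 kg
Specific power = 45704 W / 42.18 kg = 1084 W/kg

1084 W/kg


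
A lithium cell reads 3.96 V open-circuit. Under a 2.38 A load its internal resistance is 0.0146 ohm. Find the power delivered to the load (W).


Step 1: V_terminal = OCV - I*R = 3.96 - 2.38 * 0.0146 = 3.9253 V
Step 2: P_out = V_terminal * I = 3.9253 * 2.38 = 9.342 W

9.342 W


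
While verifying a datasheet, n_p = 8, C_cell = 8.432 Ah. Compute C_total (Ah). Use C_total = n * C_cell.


Parallel capacities add: 8 * 8.432 Ah = 67.456 Ah

67.456 Ah


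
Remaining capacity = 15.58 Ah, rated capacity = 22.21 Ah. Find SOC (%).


SOC% = 15.58 / 22.21 * 100 = 70.15%

70.15%


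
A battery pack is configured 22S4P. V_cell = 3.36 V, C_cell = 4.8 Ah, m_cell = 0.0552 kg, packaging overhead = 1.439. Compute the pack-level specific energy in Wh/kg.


Step 1: V_pack = 22 * 3.36 = 73.92 V
Step 2: C_pack = 4 * 4.8 = 19.2 Ah
Step 3: E_pack = V_pack * C_pack = 73.92 * 19.2 = 1419.3 Wh
Step 4: m_pack = 22 * 4 * 0.0552 * 1.439 = 6.9901 kg
Step 5: ED = E_pack / m_pack = 1419.3 / 6.9901 = 203.0 Wh/kg

203.0 Wh/kg


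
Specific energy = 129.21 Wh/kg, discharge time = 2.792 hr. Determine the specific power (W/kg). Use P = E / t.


P_specific = E / t = 129.21 / 2.792 = 46.28 W/kg

46.28 W/kg


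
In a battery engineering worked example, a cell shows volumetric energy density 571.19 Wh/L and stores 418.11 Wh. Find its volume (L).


V = E / ED = 418.11 / 571.19 = 0.7320 L

0.7320 L


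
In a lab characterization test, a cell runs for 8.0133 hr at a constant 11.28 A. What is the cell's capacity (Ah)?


C = I * t = 11.28 * 8.0133 = 90.39 Ah

90.39 Ah


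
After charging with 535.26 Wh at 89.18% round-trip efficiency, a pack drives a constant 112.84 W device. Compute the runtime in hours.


Step 1: E_discharge = eta/100 * E_charge = 89.18/100 * 535.26 = 477.34 Wh
Step 2: t = E_discharge / P = 477.34 / 112.84 = 4.230 hr

4.230 hr


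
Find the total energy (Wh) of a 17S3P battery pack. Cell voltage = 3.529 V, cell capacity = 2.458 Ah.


V_pack = 17 * 3.529 = 59.993 V
C_pack = 3 * 2.458 = 7.374 Ah
E = V_pack * C_pack = 59.993 * 7.374 = 442.4 Wh

442.4 Wh


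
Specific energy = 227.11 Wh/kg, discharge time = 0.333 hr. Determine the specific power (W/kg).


Specific power = 227.11 Wh/kg / 0.333 hr = 682.0 W/kg

682.0 W/kg


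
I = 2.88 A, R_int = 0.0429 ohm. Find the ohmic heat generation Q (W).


I^2 = 8.2944
Q = 8.2944 * 0.0429 = 0.3558 W

0.3558 W


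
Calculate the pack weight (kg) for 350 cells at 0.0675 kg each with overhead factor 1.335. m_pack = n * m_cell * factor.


Cell mass sum = 350 * 0.0675 = 23.625 kg
With overhead 1.335: m_pack = 23.625 * 1.335 = 31.54 kg

31.54 kg


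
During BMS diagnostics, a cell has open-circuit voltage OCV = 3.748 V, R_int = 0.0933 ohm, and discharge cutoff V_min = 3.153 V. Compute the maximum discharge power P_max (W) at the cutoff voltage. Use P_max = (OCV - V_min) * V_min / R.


P_max = (OCV - V_min) * V_min / R = (3.748 - 3.153) * 3.153 / 0.0933 = 0.595 * 3.153 / 0.0933 = 20.11 W

20.11 W


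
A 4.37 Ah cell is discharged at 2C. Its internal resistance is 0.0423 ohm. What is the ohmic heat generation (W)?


Step 1: I = C_rate * capacity = 2 * 4.37 = 8.74 A
Step 2: Q = I^2 * R = 8.74^2 * 0.0423 = 76.388 * 0.0423 = 3.231 W

3.231 W


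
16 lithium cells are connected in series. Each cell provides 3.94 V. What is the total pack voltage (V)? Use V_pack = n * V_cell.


With 16 cells in series at 3.94 V each, V_pack = 63.04 V

63.04 V


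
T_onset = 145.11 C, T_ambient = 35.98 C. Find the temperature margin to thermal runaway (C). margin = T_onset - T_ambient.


Safety margin = 145.11 C - 35.98 C = 109.13 C

109.13 C


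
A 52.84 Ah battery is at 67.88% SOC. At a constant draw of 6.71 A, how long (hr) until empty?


Step 1: remaining = SOC/100 * C_total = 67.88/100 * 52.84 = 35.868 Ah
Step 2: t = remaining / I = 35.868 / 6.71 = 5.345 hr

5.345 hr


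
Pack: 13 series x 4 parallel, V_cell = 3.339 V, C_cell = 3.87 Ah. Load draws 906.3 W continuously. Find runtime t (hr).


Step 1: E_pack = Ns * V_cell * Np * C_cell = 13 * 3.339 * 4 * 3.87 = 671.94 Wh
Step 2: t = E_pack / P = 671.94 / 906.3 = 0.7414 hr

0.7414 hr


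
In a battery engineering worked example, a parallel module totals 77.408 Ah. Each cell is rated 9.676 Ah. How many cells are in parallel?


n = C_total / C_cell = 77.408 / 9.676 = 8

8


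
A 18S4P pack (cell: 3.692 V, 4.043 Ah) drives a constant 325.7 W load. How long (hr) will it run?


Step 1: E_pack = Ns * V_cell * Np * C_cell = 18 * 3.692 * 4 * 4.043 = 1074.7 Wh
Step 2: t = E_pack / P = 1074.7 / 325.7 = 3.300 hr

3.300 hr


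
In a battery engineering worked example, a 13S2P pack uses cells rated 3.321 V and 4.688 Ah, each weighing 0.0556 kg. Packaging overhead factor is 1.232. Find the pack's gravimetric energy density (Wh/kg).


Step 1: V_pack = 13 * 3.321 = 43.173 V
Step 2: C_pack = 2 * 4.688 = 9.376 Ah
Step 3: E_pack = V_pack * C_pack = 43.173 * 9.376 = 404.79 Wh
Step 4: m_pack = 13 * 2 * 0.0556 * 1.232 = 1.781 kg
Step 5: ED = E_pack / m_pack = 404.79 / 1.781 = 227.3 Wh/kg

227.3 Wh/kg


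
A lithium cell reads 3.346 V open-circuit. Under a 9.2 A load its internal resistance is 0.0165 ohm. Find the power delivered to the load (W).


Step 1: V_terminal = OCV - I*R = 3.346 - 9.2 * 0.0165 = 3.1942 V
Step 2: P_out = V_terminal * I = 3.1942 * 9.2 = 29.39 W

29.39 W


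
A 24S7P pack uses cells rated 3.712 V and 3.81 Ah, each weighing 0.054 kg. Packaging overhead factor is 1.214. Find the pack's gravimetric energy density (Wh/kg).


Step 1: V_pack = 24 * 3.712 = 89.088 V
Step 2: C_pack = 7 * 3.81 = 26.67 Ah
Step 3: E_pack = V_pack * C_pack = 89.088 * 26.67 = 2376 Wh
Step 4: m_pack = 24 * 7 * 0.054 * 1.214 = 11.013 kg
Step 5: ED = E_pack / m_pack = 2376 / 11.013 = 215.7 Wh/kg

215.7 Wh/kg


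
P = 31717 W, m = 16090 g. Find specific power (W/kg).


Convert: m = 16090 g = 16.09 kg
Specific power = 31717 W / 16.09 kg = 1971 W/kg

1971 W/kg
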